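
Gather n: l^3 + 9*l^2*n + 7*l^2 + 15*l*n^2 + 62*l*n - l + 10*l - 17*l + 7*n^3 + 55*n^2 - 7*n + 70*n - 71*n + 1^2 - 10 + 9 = l^3 + 7*l^2 - 8*l + 7*n^3 + n^2*(15*l + 55) + n*(9*l^2 + 62*l - 8)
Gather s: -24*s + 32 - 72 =-24*s - 40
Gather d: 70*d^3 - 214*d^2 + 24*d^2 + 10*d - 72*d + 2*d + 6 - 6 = 70*d^3 - 190*d^2 - 60*d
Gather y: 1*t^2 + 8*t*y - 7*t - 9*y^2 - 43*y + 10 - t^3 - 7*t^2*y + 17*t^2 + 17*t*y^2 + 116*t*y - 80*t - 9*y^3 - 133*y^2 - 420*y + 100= -t^3 + 18*t^2 - 87*t - 9*y^3 + y^2*(17*t - 142) + y*(-7*t^2 + 124*t - 463) + 110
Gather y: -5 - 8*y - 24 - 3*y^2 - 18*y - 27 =-3*y^2 - 26*y - 56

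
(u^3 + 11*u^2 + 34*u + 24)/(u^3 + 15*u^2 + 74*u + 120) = (u + 1)/(u + 5)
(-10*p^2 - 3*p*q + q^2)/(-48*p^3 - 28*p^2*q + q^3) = (5*p - q)/(24*p^2 + 2*p*q - q^2)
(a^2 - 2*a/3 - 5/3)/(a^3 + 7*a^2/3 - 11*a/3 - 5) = 1/(a + 3)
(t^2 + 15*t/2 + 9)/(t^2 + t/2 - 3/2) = (t + 6)/(t - 1)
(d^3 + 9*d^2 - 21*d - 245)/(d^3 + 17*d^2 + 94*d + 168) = (d^2 + 2*d - 35)/(d^2 + 10*d + 24)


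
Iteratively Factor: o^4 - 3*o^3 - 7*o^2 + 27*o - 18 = (o - 3)*(o^3 - 7*o + 6) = (o - 3)*(o + 3)*(o^2 - 3*o + 2) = (o - 3)*(o - 1)*(o + 3)*(o - 2)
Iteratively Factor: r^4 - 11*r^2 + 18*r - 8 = (r - 1)*(r^3 + r^2 - 10*r + 8) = (r - 1)^2*(r^2 + 2*r - 8) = (r - 2)*(r - 1)^2*(r + 4)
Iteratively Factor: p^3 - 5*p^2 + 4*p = (p)*(p^2 - 5*p + 4) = p*(p - 1)*(p - 4)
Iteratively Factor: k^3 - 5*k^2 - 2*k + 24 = (k + 2)*(k^2 - 7*k + 12) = (k - 4)*(k + 2)*(k - 3)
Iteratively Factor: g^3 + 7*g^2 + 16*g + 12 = (g + 3)*(g^2 + 4*g + 4) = (g + 2)*(g + 3)*(g + 2)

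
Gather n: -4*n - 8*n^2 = -8*n^2 - 4*n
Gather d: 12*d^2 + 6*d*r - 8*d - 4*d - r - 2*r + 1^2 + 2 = 12*d^2 + d*(6*r - 12) - 3*r + 3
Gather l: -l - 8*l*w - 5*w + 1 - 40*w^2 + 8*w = l*(-8*w - 1) - 40*w^2 + 3*w + 1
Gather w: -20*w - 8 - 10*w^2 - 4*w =-10*w^2 - 24*w - 8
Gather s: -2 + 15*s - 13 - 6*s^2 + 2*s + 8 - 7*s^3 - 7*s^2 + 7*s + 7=-7*s^3 - 13*s^2 + 24*s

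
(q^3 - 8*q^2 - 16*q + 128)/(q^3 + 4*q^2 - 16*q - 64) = (q - 8)/(q + 4)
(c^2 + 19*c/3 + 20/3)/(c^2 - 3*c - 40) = (c + 4/3)/(c - 8)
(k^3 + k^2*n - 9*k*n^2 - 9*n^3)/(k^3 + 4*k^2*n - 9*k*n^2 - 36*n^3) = (k + n)/(k + 4*n)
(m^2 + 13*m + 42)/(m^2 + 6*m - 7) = (m + 6)/(m - 1)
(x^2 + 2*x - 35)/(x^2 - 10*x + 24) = (x^2 + 2*x - 35)/(x^2 - 10*x + 24)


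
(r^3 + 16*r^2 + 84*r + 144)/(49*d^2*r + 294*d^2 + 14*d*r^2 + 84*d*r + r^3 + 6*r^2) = (r^2 + 10*r + 24)/(49*d^2 + 14*d*r + r^2)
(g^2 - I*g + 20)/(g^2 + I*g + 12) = (g - 5*I)/(g - 3*I)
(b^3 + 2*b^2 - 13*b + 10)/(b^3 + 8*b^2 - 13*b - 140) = (b^2 - 3*b + 2)/(b^2 + 3*b - 28)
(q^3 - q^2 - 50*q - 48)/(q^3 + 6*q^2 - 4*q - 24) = (q^2 - 7*q - 8)/(q^2 - 4)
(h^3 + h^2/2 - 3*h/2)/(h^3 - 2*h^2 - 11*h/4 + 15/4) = 2*h/(2*h - 5)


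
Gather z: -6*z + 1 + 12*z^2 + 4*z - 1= 12*z^2 - 2*z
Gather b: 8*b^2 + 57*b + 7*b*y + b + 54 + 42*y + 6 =8*b^2 + b*(7*y + 58) + 42*y + 60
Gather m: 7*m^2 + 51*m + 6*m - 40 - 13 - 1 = 7*m^2 + 57*m - 54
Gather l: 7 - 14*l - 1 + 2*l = 6 - 12*l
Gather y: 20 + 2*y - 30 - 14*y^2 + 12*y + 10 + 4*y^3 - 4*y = 4*y^3 - 14*y^2 + 10*y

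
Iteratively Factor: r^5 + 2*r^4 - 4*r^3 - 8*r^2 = (r)*(r^4 + 2*r^3 - 4*r^2 - 8*r) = r*(r - 2)*(r^3 + 4*r^2 + 4*r) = r^2*(r - 2)*(r^2 + 4*r + 4) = r^2*(r - 2)*(r + 2)*(r + 2)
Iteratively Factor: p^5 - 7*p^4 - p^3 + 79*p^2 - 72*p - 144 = (p + 1)*(p^4 - 8*p^3 + 7*p^2 + 72*p - 144) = (p - 4)*(p + 1)*(p^3 - 4*p^2 - 9*p + 36) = (p - 4)*(p + 1)*(p + 3)*(p^2 - 7*p + 12) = (p - 4)*(p - 3)*(p + 1)*(p + 3)*(p - 4)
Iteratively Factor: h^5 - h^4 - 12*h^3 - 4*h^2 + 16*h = (h + 2)*(h^4 - 3*h^3 - 6*h^2 + 8*h) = (h - 1)*(h + 2)*(h^3 - 2*h^2 - 8*h) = (h - 1)*(h + 2)^2*(h^2 - 4*h) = (h - 4)*(h - 1)*(h + 2)^2*(h)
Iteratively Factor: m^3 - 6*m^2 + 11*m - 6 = (m - 2)*(m^2 - 4*m + 3) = (m - 3)*(m - 2)*(m - 1)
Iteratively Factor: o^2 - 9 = (o - 3)*(o + 3)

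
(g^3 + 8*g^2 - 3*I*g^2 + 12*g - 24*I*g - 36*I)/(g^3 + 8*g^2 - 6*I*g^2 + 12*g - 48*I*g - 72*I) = (g - 3*I)/(g - 6*I)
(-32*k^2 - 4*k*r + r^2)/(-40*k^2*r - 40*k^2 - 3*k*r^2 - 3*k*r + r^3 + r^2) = (4*k + r)/(5*k*r + 5*k + r^2 + r)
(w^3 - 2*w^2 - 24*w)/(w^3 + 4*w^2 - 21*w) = (w^2 - 2*w - 24)/(w^2 + 4*w - 21)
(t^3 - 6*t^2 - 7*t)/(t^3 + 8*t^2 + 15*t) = (t^2 - 6*t - 7)/(t^2 + 8*t + 15)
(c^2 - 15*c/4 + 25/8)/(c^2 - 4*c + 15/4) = (4*c - 5)/(2*(2*c - 3))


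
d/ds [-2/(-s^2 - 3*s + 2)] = 2*(-2*s - 3)/(s^2 + 3*s - 2)^2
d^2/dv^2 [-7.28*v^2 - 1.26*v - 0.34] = -14.5600000000000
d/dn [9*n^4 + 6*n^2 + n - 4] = 36*n^3 + 12*n + 1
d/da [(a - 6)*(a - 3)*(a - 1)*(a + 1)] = 4*a^3 - 27*a^2 + 34*a + 9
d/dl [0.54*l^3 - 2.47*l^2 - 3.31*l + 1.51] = 1.62*l^2 - 4.94*l - 3.31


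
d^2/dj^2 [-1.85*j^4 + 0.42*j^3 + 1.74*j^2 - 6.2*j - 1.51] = -22.2*j^2 + 2.52*j + 3.48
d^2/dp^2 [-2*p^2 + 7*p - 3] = -4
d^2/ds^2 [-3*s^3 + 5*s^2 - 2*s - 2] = 10 - 18*s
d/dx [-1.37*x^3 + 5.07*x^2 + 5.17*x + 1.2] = -4.11*x^2 + 10.14*x + 5.17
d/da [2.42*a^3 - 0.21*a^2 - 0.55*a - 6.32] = 7.26*a^2 - 0.42*a - 0.55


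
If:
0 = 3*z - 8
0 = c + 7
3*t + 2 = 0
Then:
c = -7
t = -2/3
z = 8/3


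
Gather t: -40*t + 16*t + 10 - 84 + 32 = -24*t - 42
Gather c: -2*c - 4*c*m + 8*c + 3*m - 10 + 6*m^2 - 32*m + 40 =c*(6 - 4*m) + 6*m^2 - 29*m + 30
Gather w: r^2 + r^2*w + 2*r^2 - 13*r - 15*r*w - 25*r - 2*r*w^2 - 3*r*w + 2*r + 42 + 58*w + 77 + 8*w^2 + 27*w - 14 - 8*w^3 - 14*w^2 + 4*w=3*r^2 - 36*r - 8*w^3 + w^2*(-2*r - 6) + w*(r^2 - 18*r + 89) + 105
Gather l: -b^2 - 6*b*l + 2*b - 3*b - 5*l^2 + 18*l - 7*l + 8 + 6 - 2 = -b^2 - b - 5*l^2 + l*(11 - 6*b) + 12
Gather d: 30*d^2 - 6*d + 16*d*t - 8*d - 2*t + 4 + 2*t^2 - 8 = 30*d^2 + d*(16*t - 14) + 2*t^2 - 2*t - 4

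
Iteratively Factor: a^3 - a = (a + 1)*(a^2 - a) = (a - 1)*(a + 1)*(a)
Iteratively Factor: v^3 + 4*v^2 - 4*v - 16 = (v + 2)*(v^2 + 2*v - 8) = (v + 2)*(v + 4)*(v - 2)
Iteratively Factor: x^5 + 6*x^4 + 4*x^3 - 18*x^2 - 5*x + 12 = (x - 1)*(x^4 + 7*x^3 + 11*x^2 - 7*x - 12) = (x - 1)*(x + 3)*(x^3 + 4*x^2 - x - 4) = (x - 1)*(x + 1)*(x + 3)*(x^2 + 3*x - 4) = (x - 1)^2*(x + 1)*(x + 3)*(x + 4)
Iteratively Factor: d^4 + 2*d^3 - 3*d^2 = (d)*(d^3 + 2*d^2 - 3*d) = d^2*(d^2 + 2*d - 3) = d^2*(d - 1)*(d + 3)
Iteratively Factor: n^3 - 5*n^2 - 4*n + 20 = (n - 5)*(n^2 - 4) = (n - 5)*(n + 2)*(n - 2)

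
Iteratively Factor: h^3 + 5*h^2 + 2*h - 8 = (h + 4)*(h^2 + h - 2) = (h + 2)*(h + 4)*(h - 1)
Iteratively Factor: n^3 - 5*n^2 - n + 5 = (n - 1)*(n^2 - 4*n - 5) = (n - 1)*(n + 1)*(n - 5)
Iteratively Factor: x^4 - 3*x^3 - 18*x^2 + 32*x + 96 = (x + 2)*(x^3 - 5*x^2 - 8*x + 48) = (x - 4)*(x + 2)*(x^2 - x - 12) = (x - 4)*(x + 2)*(x + 3)*(x - 4)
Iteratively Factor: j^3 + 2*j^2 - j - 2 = (j - 1)*(j^2 + 3*j + 2) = (j - 1)*(j + 2)*(j + 1)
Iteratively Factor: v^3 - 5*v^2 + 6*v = (v)*(v^2 - 5*v + 6) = v*(v - 3)*(v - 2)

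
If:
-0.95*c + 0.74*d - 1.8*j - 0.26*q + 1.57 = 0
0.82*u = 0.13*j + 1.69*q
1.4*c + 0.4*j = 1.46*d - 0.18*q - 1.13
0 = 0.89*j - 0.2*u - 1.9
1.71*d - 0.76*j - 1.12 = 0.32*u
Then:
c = -0.20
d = 0.82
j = 1.52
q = -1.44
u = -2.72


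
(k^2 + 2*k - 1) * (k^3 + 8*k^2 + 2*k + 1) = k^5 + 10*k^4 + 17*k^3 - 3*k^2 - 1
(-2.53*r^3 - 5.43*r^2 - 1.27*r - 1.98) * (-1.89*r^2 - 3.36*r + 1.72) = 4.7817*r^5 + 18.7635*r^4 + 16.2935*r^3 - 1.3302*r^2 + 4.4684*r - 3.4056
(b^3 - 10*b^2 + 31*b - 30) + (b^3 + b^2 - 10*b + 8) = 2*b^3 - 9*b^2 + 21*b - 22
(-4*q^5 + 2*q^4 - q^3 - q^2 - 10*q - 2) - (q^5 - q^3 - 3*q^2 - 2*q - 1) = -5*q^5 + 2*q^4 + 2*q^2 - 8*q - 1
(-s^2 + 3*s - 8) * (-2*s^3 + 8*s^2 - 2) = 2*s^5 - 14*s^4 + 40*s^3 - 62*s^2 - 6*s + 16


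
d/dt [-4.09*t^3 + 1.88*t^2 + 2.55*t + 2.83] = -12.27*t^2 + 3.76*t + 2.55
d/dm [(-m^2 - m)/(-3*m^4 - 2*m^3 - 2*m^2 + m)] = (-6*m^3 - 11*m^2 - 4*m - 3)/(9*m^6 + 12*m^5 + 16*m^4 + 2*m^3 - 4*m + 1)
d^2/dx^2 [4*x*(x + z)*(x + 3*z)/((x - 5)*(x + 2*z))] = 8*(x*(x - 5)^2*(x + z)*(x + 3*z) + x*(x - 5)*(x + z)*(x + 2*z)*(x + 3*z) + x*(x + z)*(x + 2*z)^2*(x + 3*z) + (x - 5)^2*(x + 2*z)^2*(3*x + 4*z) - (x - 5)^2*(x + 2*z)*(x*(x + z) + x*(x + 3*z) + (x + z)*(x + 3*z)) - (x - 5)*(x + 2*z)^2*(x*(x + z) + x*(x + 3*z) + (x + z)*(x + 3*z)))/((x - 5)^3*(x + 2*z)^3)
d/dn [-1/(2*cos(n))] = -sin(n)/(2*cos(n)^2)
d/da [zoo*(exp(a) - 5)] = zoo*exp(a)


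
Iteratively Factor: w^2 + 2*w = (w + 2)*(w)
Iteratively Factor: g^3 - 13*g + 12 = (g - 3)*(g^2 + 3*g - 4) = (g - 3)*(g - 1)*(g + 4)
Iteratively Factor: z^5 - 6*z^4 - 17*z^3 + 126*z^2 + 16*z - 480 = (z - 3)*(z^4 - 3*z^3 - 26*z^2 + 48*z + 160) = (z - 4)*(z - 3)*(z^3 + z^2 - 22*z - 40) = (z - 4)*(z - 3)*(z + 4)*(z^2 - 3*z - 10) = (z - 5)*(z - 4)*(z - 3)*(z + 4)*(z + 2)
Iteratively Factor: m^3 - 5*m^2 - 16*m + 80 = (m - 4)*(m^2 - m - 20) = (m - 4)*(m + 4)*(m - 5)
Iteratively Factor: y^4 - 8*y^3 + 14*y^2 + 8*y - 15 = (y - 5)*(y^3 - 3*y^2 - y + 3) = (y - 5)*(y + 1)*(y^2 - 4*y + 3) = (y - 5)*(y - 1)*(y + 1)*(y - 3)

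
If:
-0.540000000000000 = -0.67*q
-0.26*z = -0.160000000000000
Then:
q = 0.81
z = 0.62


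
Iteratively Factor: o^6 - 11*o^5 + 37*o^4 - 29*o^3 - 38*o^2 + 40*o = (o - 2)*(o^5 - 9*o^4 + 19*o^3 + 9*o^2 - 20*o) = o*(o - 2)*(o^4 - 9*o^3 + 19*o^2 + 9*o - 20) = o*(o - 2)*(o + 1)*(o^3 - 10*o^2 + 29*o - 20) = o*(o - 4)*(o - 2)*(o + 1)*(o^2 - 6*o + 5) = o*(o - 5)*(o - 4)*(o - 2)*(o + 1)*(o - 1)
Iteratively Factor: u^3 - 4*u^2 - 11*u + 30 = (u - 2)*(u^2 - 2*u - 15) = (u - 2)*(u + 3)*(u - 5)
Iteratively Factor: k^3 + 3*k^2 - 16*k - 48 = (k - 4)*(k^2 + 7*k + 12) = (k - 4)*(k + 3)*(k + 4)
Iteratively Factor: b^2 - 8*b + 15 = (b - 5)*(b - 3)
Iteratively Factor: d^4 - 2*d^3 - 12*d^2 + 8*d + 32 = (d - 2)*(d^3 - 12*d - 16) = (d - 4)*(d - 2)*(d^2 + 4*d + 4) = (d - 4)*(d - 2)*(d + 2)*(d + 2)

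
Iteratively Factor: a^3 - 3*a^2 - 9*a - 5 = (a - 5)*(a^2 + 2*a + 1) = (a - 5)*(a + 1)*(a + 1)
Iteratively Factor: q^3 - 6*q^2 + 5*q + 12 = (q - 4)*(q^2 - 2*q - 3) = (q - 4)*(q - 3)*(q + 1)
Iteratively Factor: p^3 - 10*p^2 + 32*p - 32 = (p - 4)*(p^2 - 6*p + 8) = (p - 4)*(p - 2)*(p - 4)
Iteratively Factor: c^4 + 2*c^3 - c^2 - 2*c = (c + 2)*(c^3 - c) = c*(c + 2)*(c^2 - 1) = c*(c - 1)*(c + 2)*(c + 1)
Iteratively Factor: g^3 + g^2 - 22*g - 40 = (g - 5)*(g^2 + 6*g + 8) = (g - 5)*(g + 4)*(g + 2)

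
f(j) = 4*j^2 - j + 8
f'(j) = 8*j - 1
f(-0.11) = 8.16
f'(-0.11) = -1.88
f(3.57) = 55.41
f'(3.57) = 27.56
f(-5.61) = 139.50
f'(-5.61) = -45.88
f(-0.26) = 8.53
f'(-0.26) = -3.08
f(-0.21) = 8.39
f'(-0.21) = -2.68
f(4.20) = 74.36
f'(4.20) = 32.60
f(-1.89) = 24.18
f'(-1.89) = -16.12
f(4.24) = 75.67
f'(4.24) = 32.92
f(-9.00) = 341.00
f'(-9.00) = -73.00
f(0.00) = 8.00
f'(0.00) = -1.00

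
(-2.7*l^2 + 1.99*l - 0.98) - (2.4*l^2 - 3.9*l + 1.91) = -5.1*l^2 + 5.89*l - 2.89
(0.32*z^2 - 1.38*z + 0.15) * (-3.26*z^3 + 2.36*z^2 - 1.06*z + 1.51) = -1.0432*z^5 + 5.254*z^4 - 4.085*z^3 + 2.3*z^2 - 2.2428*z + 0.2265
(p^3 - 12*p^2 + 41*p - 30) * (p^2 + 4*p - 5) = p^5 - 8*p^4 - 12*p^3 + 194*p^2 - 325*p + 150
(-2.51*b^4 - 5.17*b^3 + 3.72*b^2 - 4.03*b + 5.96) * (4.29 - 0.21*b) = 0.5271*b^5 - 9.6822*b^4 - 22.9605*b^3 + 16.8051*b^2 - 18.5403*b + 25.5684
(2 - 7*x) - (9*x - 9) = 11 - 16*x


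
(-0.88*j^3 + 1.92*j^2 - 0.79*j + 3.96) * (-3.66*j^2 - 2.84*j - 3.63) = 3.2208*j^5 - 4.528*j^4 + 0.633*j^3 - 19.2196*j^2 - 8.3787*j - 14.3748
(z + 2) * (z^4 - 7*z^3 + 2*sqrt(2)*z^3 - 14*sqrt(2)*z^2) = z^5 - 5*z^4 + 2*sqrt(2)*z^4 - 10*sqrt(2)*z^3 - 14*z^3 - 28*sqrt(2)*z^2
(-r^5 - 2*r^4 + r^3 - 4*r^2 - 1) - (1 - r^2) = -r^5 - 2*r^4 + r^3 - 3*r^2 - 2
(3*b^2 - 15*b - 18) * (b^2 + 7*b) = 3*b^4 + 6*b^3 - 123*b^2 - 126*b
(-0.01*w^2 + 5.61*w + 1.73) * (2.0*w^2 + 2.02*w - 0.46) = -0.02*w^4 + 11.1998*w^3 + 14.7968*w^2 + 0.914*w - 0.7958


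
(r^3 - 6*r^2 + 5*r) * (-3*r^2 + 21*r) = -3*r^5 + 39*r^4 - 141*r^3 + 105*r^2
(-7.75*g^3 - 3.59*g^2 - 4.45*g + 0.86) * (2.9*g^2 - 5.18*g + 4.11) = -22.475*g^5 + 29.734*g^4 - 26.1613*g^3 + 10.7901*g^2 - 22.7443*g + 3.5346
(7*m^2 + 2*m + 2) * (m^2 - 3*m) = 7*m^4 - 19*m^3 - 4*m^2 - 6*m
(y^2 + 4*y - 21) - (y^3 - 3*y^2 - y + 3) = -y^3 + 4*y^2 + 5*y - 24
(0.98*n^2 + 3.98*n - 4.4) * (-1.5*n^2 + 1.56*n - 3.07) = -1.47*n^4 - 4.4412*n^3 + 9.8002*n^2 - 19.0826*n + 13.508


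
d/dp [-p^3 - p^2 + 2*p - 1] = -3*p^2 - 2*p + 2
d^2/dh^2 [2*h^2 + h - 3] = 4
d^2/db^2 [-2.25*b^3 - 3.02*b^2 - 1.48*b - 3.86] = -13.5*b - 6.04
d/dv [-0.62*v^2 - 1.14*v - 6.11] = -1.24*v - 1.14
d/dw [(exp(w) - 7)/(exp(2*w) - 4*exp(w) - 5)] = (-2*(exp(w) - 7)*(exp(w) - 2) + exp(2*w) - 4*exp(w) - 5)*exp(w)/(-exp(2*w) + 4*exp(w) + 5)^2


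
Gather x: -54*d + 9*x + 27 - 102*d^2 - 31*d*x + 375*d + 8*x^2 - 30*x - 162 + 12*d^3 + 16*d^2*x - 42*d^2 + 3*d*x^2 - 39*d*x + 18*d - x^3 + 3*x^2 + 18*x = 12*d^3 - 144*d^2 + 339*d - x^3 + x^2*(3*d + 11) + x*(16*d^2 - 70*d - 3) - 135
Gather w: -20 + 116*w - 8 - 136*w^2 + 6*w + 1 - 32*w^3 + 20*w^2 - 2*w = -32*w^3 - 116*w^2 + 120*w - 27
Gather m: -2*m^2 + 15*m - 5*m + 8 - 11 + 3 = -2*m^2 + 10*m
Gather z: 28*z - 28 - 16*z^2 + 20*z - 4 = -16*z^2 + 48*z - 32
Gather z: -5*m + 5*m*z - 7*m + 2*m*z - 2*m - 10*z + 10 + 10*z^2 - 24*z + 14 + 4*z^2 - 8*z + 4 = -14*m + 14*z^2 + z*(7*m - 42) + 28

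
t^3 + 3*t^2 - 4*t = t*(t - 1)*(t + 4)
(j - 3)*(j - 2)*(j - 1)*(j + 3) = j^4 - 3*j^3 - 7*j^2 + 27*j - 18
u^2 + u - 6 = (u - 2)*(u + 3)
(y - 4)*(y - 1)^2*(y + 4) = y^4 - 2*y^3 - 15*y^2 + 32*y - 16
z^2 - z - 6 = (z - 3)*(z + 2)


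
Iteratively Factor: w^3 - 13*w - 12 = (w + 3)*(w^2 - 3*w - 4) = (w + 1)*(w + 3)*(w - 4)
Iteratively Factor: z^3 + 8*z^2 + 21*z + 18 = (z + 2)*(z^2 + 6*z + 9) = (z + 2)*(z + 3)*(z + 3)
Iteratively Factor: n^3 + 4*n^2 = (n + 4)*(n^2) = n*(n + 4)*(n)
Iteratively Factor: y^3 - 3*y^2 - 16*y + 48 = (y + 4)*(y^2 - 7*y + 12) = (y - 4)*(y + 4)*(y - 3)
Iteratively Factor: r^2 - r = (r)*(r - 1)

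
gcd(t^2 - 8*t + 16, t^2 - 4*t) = t - 4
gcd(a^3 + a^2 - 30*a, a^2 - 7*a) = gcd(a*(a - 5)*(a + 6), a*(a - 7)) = a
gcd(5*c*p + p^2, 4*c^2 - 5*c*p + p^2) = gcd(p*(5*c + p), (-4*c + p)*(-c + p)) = 1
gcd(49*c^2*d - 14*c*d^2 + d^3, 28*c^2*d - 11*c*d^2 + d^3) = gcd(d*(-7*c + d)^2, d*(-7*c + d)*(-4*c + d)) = 7*c*d - d^2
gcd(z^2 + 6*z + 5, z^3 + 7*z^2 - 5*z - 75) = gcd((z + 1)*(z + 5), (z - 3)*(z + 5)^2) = z + 5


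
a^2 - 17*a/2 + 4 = (a - 8)*(a - 1/2)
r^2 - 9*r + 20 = (r - 5)*(r - 4)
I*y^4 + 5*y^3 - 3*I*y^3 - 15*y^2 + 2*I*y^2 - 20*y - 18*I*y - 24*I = (y - 4)*(y - 6*I)*(y + I)*(I*y + I)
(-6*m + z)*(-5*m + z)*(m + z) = 30*m^3 + 19*m^2*z - 10*m*z^2 + z^3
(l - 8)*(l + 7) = l^2 - l - 56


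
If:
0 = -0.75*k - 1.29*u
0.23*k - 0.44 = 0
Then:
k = 1.91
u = -1.11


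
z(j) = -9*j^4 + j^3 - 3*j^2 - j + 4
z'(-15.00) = 122264.00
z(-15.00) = -459656.00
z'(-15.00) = 122264.00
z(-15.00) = -459656.00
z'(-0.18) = 0.39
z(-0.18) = 4.07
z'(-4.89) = 4309.56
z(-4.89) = -5325.87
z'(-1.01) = 45.21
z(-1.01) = -8.45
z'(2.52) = -573.18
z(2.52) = -364.52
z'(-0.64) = 13.51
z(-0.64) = 1.64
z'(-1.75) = 211.62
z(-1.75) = -93.21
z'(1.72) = -185.63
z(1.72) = -80.28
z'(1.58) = -144.99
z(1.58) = -57.21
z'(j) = -36*j^3 + 3*j^2 - 6*j - 1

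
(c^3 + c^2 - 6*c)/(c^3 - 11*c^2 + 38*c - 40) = c*(c + 3)/(c^2 - 9*c + 20)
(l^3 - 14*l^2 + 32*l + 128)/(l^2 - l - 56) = (l^2 - 6*l - 16)/(l + 7)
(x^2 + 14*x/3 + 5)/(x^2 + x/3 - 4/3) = (3*x^2 + 14*x + 15)/(3*x^2 + x - 4)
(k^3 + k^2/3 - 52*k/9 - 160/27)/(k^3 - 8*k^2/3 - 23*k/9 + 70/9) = (9*k^2 - 12*k - 32)/(3*(3*k^2 - 13*k + 14))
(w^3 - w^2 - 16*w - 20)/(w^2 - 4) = (w^2 - 3*w - 10)/(w - 2)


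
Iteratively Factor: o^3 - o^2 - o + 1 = (o - 1)*(o^2 - 1) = (o - 1)^2*(o + 1)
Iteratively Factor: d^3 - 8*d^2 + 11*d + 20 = (d - 5)*(d^2 - 3*d - 4) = (d - 5)*(d - 4)*(d + 1)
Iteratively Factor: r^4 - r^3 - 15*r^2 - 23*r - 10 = (r + 2)*(r^3 - 3*r^2 - 9*r - 5) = (r + 1)*(r + 2)*(r^2 - 4*r - 5) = (r - 5)*(r + 1)*(r + 2)*(r + 1)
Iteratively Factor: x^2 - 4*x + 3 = (x - 3)*(x - 1)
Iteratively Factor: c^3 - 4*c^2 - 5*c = (c + 1)*(c^2 - 5*c) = c*(c + 1)*(c - 5)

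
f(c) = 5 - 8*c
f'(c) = -8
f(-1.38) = 16.04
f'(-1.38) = -8.00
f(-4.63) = 42.04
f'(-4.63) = -8.00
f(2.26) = -13.08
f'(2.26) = -8.00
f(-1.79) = 19.32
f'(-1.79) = -8.00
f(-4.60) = 41.80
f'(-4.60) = -8.00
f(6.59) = -47.72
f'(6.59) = -8.00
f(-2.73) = 26.84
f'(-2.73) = -8.00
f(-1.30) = 15.40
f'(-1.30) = -8.00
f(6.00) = -43.00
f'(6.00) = -8.00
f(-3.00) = 29.00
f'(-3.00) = -8.00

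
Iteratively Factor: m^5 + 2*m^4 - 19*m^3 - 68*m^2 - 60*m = (m + 3)*(m^4 - m^3 - 16*m^2 - 20*m) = (m + 2)*(m + 3)*(m^3 - 3*m^2 - 10*m) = (m - 5)*(m + 2)*(m + 3)*(m^2 + 2*m) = (m - 5)*(m + 2)^2*(m + 3)*(m)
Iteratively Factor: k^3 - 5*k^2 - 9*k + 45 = (k - 5)*(k^2 - 9) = (k - 5)*(k + 3)*(k - 3)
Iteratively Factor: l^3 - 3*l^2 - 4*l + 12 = (l - 3)*(l^2 - 4) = (l - 3)*(l - 2)*(l + 2)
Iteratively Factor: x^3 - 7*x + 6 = (x + 3)*(x^2 - 3*x + 2) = (x - 1)*(x + 3)*(x - 2)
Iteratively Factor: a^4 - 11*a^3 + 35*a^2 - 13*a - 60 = (a - 4)*(a^3 - 7*a^2 + 7*a + 15) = (a - 4)*(a - 3)*(a^2 - 4*a - 5) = (a - 5)*(a - 4)*(a - 3)*(a + 1)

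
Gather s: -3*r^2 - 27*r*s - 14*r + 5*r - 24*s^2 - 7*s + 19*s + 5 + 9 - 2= -3*r^2 - 9*r - 24*s^2 + s*(12 - 27*r) + 12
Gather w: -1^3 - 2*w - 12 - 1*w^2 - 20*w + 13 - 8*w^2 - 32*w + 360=-9*w^2 - 54*w + 360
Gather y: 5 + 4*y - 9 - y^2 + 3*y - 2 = -y^2 + 7*y - 6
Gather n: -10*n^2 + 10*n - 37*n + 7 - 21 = -10*n^2 - 27*n - 14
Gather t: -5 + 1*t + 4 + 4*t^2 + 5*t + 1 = 4*t^2 + 6*t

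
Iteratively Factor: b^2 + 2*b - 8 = (b + 4)*(b - 2)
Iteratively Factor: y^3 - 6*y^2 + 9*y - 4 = (y - 1)*(y^2 - 5*y + 4) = (y - 1)^2*(y - 4)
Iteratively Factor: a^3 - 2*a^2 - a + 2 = (a + 1)*(a^2 - 3*a + 2) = (a - 2)*(a + 1)*(a - 1)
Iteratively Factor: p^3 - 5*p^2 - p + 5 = (p - 5)*(p^2 - 1) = (p - 5)*(p + 1)*(p - 1)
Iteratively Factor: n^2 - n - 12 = (n + 3)*(n - 4)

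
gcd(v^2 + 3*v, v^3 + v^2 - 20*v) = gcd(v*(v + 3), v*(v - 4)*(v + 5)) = v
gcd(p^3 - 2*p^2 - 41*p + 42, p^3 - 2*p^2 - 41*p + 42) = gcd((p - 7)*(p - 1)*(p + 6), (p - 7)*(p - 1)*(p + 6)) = p^3 - 2*p^2 - 41*p + 42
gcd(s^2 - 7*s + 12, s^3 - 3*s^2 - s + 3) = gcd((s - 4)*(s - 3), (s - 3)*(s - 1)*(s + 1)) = s - 3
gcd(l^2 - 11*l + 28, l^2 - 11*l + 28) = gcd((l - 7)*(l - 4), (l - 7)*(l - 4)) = l^2 - 11*l + 28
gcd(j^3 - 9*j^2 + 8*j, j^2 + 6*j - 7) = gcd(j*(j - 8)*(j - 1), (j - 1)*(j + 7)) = j - 1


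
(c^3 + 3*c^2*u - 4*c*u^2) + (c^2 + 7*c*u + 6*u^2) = c^3 + 3*c^2*u + c^2 - 4*c*u^2 + 7*c*u + 6*u^2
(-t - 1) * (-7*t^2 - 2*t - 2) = 7*t^3 + 9*t^2 + 4*t + 2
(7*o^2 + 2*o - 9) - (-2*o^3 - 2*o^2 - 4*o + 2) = 2*o^3 + 9*o^2 + 6*o - 11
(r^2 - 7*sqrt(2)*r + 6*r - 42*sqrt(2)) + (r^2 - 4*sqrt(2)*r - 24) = 2*r^2 - 11*sqrt(2)*r + 6*r - 42*sqrt(2) - 24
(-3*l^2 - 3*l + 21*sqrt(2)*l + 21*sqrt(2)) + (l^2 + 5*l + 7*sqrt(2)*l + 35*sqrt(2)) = -2*l^2 + 2*l + 28*sqrt(2)*l + 56*sqrt(2)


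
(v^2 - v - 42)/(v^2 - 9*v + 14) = (v + 6)/(v - 2)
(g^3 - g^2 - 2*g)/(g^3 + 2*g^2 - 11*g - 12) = g*(g - 2)/(g^2 + g - 12)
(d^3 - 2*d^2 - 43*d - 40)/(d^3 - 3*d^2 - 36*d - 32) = (d + 5)/(d + 4)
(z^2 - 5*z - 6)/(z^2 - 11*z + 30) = (z + 1)/(z - 5)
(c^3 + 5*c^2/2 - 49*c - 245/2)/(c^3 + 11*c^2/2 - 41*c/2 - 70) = (c - 7)/(c - 4)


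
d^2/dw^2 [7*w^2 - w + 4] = 14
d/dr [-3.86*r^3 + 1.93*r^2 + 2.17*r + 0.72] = -11.58*r^2 + 3.86*r + 2.17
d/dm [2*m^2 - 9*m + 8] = 4*m - 9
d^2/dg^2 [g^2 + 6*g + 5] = 2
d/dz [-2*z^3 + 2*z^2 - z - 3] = -6*z^2 + 4*z - 1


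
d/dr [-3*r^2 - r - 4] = -6*r - 1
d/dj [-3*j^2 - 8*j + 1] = -6*j - 8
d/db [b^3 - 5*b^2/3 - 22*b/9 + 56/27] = 3*b^2 - 10*b/3 - 22/9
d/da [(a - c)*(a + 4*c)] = 2*a + 3*c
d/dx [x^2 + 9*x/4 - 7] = 2*x + 9/4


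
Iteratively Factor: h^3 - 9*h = (h)*(h^2 - 9) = h*(h - 3)*(h + 3)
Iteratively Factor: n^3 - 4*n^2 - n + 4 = (n + 1)*(n^2 - 5*n + 4) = (n - 4)*(n + 1)*(n - 1)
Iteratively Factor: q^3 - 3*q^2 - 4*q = (q - 4)*(q^2 + q) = q*(q - 4)*(q + 1)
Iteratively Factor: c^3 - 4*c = (c - 2)*(c^2 + 2*c) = (c - 2)*(c + 2)*(c)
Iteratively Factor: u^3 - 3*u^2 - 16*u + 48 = (u + 4)*(u^2 - 7*u + 12) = (u - 4)*(u + 4)*(u - 3)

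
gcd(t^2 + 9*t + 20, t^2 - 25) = t + 5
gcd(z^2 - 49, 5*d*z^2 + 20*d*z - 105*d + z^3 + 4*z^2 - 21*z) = z + 7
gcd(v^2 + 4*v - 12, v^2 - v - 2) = v - 2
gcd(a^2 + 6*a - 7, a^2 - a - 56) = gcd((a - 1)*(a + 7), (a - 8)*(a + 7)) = a + 7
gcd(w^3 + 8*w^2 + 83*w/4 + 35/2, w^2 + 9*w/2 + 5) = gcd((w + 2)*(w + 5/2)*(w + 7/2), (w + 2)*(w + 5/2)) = w^2 + 9*w/2 + 5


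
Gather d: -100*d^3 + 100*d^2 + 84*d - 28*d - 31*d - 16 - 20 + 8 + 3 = -100*d^3 + 100*d^2 + 25*d - 25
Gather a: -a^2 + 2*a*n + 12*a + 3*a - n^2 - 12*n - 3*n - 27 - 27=-a^2 + a*(2*n + 15) - n^2 - 15*n - 54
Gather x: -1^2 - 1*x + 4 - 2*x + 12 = 15 - 3*x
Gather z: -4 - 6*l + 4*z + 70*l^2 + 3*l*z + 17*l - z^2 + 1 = 70*l^2 + 11*l - z^2 + z*(3*l + 4) - 3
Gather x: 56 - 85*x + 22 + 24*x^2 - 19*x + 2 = 24*x^2 - 104*x + 80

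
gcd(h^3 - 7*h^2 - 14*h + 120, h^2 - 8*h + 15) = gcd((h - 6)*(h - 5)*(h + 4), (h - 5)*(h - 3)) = h - 5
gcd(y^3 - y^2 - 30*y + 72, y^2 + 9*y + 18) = y + 6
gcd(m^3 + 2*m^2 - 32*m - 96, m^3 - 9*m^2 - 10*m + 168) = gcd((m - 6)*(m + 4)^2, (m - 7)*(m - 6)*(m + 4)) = m^2 - 2*m - 24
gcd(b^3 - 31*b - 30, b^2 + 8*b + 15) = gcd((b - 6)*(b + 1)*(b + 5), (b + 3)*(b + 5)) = b + 5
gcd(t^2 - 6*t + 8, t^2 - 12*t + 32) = t - 4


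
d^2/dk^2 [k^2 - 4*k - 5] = 2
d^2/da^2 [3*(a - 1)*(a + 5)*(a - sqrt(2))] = 18*a - 6*sqrt(2) + 24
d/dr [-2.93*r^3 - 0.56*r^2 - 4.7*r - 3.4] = -8.79*r^2 - 1.12*r - 4.7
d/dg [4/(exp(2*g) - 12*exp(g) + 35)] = 8*(6 - exp(g))*exp(g)/(exp(2*g) - 12*exp(g) + 35)^2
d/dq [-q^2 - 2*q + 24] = -2*q - 2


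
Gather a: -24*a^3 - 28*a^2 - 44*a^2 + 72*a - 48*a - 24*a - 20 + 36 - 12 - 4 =-24*a^3 - 72*a^2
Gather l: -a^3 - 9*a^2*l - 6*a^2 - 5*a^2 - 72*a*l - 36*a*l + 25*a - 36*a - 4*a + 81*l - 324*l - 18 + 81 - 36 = -a^3 - 11*a^2 - 15*a + l*(-9*a^2 - 108*a - 243) + 27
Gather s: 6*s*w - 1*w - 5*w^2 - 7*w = 6*s*w - 5*w^2 - 8*w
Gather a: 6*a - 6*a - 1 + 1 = 0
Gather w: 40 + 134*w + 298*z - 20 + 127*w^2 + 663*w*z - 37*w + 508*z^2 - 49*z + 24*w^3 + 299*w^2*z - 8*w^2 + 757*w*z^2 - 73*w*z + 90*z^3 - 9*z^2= 24*w^3 + w^2*(299*z + 119) + w*(757*z^2 + 590*z + 97) + 90*z^3 + 499*z^2 + 249*z + 20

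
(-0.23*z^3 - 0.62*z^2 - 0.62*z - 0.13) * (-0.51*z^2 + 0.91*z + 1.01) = 0.1173*z^5 + 0.1069*z^4 - 0.4803*z^3 - 1.1241*z^2 - 0.7445*z - 0.1313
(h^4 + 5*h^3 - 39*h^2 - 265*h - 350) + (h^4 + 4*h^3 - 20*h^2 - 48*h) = 2*h^4 + 9*h^3 - 59*h^2 - 313*h - 350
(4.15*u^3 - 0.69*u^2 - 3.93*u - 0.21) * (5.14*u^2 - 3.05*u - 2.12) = 21.331*u^5 - 16.2041*u^4 - 26.8937*u^3 + 12.3699*u^2 + 8.9721*u + 0.4452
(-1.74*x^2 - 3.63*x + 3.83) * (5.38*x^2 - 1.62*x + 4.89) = -9.3612*x^4 - 16.7106*x^3 + 17.9774*x^2 - 23.9553*x + 18.7287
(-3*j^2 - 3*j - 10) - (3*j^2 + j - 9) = -6*j^2 - 4*j - 1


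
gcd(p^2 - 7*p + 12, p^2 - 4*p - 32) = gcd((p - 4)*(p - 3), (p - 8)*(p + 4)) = 1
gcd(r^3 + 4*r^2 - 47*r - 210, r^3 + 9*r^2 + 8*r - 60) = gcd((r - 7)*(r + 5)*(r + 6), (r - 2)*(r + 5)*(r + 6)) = r^2 + 11*r + 30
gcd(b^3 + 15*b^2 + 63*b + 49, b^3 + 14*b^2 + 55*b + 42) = b^2 + 8*b + 7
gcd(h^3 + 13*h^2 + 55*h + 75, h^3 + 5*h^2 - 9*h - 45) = h^2 + 8*h + 15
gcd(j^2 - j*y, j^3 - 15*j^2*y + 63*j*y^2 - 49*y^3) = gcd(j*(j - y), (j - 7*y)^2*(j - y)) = -j + y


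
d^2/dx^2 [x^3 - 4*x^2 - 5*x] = 6*x - 8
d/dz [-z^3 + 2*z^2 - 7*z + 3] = -3*z^2 + 4*z - 7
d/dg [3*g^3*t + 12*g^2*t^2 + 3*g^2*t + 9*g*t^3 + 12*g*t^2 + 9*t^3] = 3*t*(3*g^2 + 8*g*t + 2*g + 3*t^2 + 4*t)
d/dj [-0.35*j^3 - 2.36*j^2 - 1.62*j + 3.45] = -1.05*j^2 - 4.72*j - 1.62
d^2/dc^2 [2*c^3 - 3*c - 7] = 12*c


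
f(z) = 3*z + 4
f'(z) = 3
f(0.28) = 4.84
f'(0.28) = 3.00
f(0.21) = 4.63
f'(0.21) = 3.00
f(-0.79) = 1.63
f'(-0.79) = 3.00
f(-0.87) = 1.39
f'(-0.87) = 3.00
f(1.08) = 7.24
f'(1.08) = 3.00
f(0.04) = 4.12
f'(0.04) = 3.00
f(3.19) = 13.57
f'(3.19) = 3.00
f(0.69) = 6.07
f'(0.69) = 3.00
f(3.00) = 13.00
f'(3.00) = 3.00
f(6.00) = 22.00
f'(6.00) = 3.00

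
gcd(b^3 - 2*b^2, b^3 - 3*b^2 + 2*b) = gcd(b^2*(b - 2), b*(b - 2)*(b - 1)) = b^2 - 2*b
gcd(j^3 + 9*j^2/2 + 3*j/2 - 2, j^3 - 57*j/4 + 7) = j^2 + 7*j/2 - 2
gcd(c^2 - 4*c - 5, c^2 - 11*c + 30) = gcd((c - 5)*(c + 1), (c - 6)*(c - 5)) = c - 5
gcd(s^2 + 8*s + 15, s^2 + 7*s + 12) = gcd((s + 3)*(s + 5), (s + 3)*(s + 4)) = s + 3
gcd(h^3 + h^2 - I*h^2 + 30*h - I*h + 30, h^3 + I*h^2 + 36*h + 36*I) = h - 6*I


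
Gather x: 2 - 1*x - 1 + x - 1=0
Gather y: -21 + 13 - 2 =-10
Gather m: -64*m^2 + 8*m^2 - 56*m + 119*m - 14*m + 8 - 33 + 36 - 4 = -56*m^2 + 49*m + 7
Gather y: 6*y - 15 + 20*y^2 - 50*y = 20*y^2 - 44*y - 15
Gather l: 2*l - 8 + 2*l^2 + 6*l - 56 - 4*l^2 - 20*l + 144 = -2*l^2 - 12*l + 80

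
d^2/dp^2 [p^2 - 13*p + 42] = 2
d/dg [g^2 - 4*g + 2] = 2*g - 4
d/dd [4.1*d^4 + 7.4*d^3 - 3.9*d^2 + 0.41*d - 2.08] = 16.4*d^3 + 22.2*d^2 - 7.8*d + 0.41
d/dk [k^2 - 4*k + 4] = 2*k - 4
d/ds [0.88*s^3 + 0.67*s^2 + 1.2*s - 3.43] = 2.64*s^2 + 1.34*s + 1.2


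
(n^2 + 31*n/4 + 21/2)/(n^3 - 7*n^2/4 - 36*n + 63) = (4*n + 7)/(4*n^2 - 31*n + 42)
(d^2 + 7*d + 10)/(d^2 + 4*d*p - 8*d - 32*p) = (d^2 + 7*d + 10)/(d^2 + 4*d*p - 8*d - 32*p)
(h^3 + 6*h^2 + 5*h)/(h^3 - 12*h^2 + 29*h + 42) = h*(h + 5)/(h^2 - 13*h + 42)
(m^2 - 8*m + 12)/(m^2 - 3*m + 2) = (m - 6)/(m - 1)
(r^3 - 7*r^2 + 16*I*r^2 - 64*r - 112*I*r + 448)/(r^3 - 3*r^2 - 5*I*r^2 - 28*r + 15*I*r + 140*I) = (r^2 + 16*I*r - 64)/(r^2 + r*(4 - 5*I) - 20*I)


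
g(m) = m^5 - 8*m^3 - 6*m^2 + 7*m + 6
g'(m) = 5*m^4 - 24*m^2 - 12*m + 7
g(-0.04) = 5.71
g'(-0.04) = 7.44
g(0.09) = 6.58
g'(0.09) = 5.73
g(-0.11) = 5.17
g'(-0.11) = 8.03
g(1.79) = -28.20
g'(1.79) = -40.05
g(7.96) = 27603.63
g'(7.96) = 18464.26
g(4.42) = 915.90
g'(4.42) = 1393.44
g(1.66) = -22.90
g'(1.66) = -41.09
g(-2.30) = -8.87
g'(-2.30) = 47.56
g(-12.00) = -235950.00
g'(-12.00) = 100375.00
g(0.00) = 6.00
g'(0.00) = 7.00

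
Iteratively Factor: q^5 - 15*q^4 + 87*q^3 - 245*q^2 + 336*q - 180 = (q - 3)*(q^4 - 12*q^3 + 51*q^2 - 92*q + 60) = (q - 3)*(q - 2)*(q^3 - 10*q^2 + 31*q - 30) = (q - 3)*(q - 2)^2*(q^2 - 8*q + 15) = (q - 5)*(q - 3)*(q - 2)^2*(q - 3)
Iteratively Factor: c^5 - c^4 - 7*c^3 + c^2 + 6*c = (c + 1)*(c^4 - 2*c^3 - 5*c^2 + 6*c) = (c - 3)*(c + 1)*(c^3 + c^2 - 2*c) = c*(c - 3)*(c + 1)*(c^2 + c - 2) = c*(c - 3)*(c - 1)*(c + 1)*(c + 2)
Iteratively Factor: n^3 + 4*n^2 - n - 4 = (n + 1)*(n^2 + 3*n - 4) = (n - 1)*(n + 1)*(n + 4)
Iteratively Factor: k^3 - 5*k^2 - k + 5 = (k + 1)*(k^2 - 6*k + 5) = (k - 5)*(k + 1)*(k - 1)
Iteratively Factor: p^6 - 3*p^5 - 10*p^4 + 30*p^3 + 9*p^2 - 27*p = (p + 1)*(p^5 - 4*p^4 - 6*p^3 + 36*p^2 - 27*p) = (p - 1)*(p + 1)*(p^4 - 3*p^3 - 9*p^2 + 27*p) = (p - 3)*(p - 1)*(p + 1)*(p^3 - 9*p) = (p - 3)^2*(p - 1)*(p + 1)*(p^2 + 3*p) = p*(p - 3)^2*(p - 1)*(p + 1)*(p + 3)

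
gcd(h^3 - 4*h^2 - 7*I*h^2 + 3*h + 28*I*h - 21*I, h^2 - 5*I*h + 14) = h - 7*I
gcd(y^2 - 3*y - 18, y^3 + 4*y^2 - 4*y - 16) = 1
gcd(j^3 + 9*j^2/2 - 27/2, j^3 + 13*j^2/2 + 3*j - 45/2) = j^2 + 3*j/2 - 9/2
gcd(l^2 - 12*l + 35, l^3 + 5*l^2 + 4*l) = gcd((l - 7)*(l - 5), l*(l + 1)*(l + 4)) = 1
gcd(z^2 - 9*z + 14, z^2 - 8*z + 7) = z - 7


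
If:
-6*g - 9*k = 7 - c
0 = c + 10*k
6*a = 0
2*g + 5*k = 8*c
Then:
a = 0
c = -35/118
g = -595/472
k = 7/236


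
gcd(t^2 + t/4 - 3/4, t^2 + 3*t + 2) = t + 1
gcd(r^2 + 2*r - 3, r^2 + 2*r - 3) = r^2 + 2*r - 3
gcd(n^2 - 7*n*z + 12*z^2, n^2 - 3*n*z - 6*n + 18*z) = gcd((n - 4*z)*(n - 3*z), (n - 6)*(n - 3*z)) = -n + 3*z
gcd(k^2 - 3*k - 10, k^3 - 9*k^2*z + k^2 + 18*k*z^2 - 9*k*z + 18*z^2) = 1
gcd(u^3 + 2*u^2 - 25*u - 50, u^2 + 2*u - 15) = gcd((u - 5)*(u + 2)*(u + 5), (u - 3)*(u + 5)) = u + 5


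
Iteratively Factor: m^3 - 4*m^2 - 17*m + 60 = (m - 3)*(m^2 - m - 20) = (m - 5)*(m - 3)*(m + 4)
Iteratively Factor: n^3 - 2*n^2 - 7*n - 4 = (n + 1)*(n^2 - 3*n - 4) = (n - 4)*(n + 1)*(n + 1)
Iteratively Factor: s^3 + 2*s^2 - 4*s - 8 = (s + 2)*(s^2 - 4) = (s - 2)*(s + 2)*(s + 2)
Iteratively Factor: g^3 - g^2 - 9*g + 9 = (g + 3)*(g^2 - 4*g + 3) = (g - 1)*(g + 3)*(g - 3)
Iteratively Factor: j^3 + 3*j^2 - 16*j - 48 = (j + 4)*(j^2 - j - 12) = (j + 3)*(j + 4)*(j - 4)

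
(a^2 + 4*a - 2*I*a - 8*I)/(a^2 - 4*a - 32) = (a - 2*I)/(a - 8)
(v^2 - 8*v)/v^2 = (v - 8)/v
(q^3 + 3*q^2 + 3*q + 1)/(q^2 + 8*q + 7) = (q^2 + 2*q + 1)/(q + 7)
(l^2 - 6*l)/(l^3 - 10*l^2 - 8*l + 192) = l/(l^2 - 4*l - 32)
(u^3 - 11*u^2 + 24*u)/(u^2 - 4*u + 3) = u*(u - 8)/(u - 1)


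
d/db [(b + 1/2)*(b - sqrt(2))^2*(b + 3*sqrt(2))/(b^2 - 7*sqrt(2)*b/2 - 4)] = (4*b^5 - 19*sqrt(2)*b^4 + b^4 - 60*b^3 - 7*sqrt(2)*b^3 - 9*b^2 + 34*sqrt(2)*b^2 - 20*sqrt(2)*b + 160*b - 48*sqrt(2) + 82)/(2*b^4 - 14*sqrt(2)*b^3 + 33*b^2 + 56*sqrt(2)*b + 32)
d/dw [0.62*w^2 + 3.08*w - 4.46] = 1.24*w + 3.08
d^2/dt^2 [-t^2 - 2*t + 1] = -2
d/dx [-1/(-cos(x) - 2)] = sin(x)/(cos(x) + 2)^2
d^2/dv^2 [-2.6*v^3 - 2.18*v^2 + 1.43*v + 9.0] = -15.6*v - 4.36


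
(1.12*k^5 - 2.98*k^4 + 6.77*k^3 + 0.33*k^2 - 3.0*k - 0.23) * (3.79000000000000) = 4.2448*k^5 - 11.2942*k^4 + 25.6583*k^3 + 1.2507*k^2 - 11.37*k - 0.8717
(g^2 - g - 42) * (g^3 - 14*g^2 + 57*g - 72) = g^5 - 15*g^4 + 29*g^3 + 459*g^2 - 2322*g + 3024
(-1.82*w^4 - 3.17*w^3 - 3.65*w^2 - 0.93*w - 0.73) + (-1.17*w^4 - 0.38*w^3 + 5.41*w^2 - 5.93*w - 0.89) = -2.99*w^4 - 3.55*w^3 + 1.76*w^2 - 6.86*w - 1.62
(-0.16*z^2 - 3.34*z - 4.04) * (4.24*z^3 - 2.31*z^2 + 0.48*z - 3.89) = -0.6784*z^5 - 13.792*z^4 - 9.491*z^3 + 8.3516*z^2 + 11.0534*z + 15.7156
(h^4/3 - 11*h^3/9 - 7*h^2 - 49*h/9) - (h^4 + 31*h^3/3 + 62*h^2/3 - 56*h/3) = -2*h^4/3 - 104*h^3/9 - 83*h^2/3 + 119*h/9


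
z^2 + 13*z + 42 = (z + 6)*(z + 7)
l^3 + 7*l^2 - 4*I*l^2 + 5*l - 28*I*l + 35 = (l + 7)*(l - 5*I)*(l + I)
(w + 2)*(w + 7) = w^2 + 9*w + 14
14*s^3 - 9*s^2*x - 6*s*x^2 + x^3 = (-7*s + x)*(-s + x)*(2*s + x)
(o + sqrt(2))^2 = o^2 + 2*sqrt(2)*o + 2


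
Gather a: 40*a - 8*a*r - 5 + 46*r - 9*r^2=a*(40 - 8*r) - 9*r^2 + 46*r - 5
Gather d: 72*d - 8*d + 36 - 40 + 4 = 64*d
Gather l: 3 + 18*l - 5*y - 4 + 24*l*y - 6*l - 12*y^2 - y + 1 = l*(24*y + 12) - 12*y^2 - 6*y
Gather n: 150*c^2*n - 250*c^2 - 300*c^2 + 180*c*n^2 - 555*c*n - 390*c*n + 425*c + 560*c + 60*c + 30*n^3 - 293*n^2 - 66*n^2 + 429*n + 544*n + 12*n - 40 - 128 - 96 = -550*c^2 + 1045*c + 30*n^3 + n^2*(180*c - 359) + n*(150*c^2 - 945*c + 985) - 264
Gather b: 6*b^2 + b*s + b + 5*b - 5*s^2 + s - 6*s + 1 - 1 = 6*b^2 + b*(s + 6) - 5*s^2 - 5*s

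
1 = 1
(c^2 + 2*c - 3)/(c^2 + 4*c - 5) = (c + 3)/(c + 5)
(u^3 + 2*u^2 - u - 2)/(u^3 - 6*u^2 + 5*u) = (u^2 + 3*u + 2)/(u*(u - 5))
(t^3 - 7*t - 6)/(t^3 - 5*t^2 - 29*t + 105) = (t^2 + 3*t + 2)/(t^2 - 2*t - 35)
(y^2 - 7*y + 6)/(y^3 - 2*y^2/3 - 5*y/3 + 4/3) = 3*(y - 6)/(3*y^2 + y - 4)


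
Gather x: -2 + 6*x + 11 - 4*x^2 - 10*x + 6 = -4*x^2 - 4*x + 15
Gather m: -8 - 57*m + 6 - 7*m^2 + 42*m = -7*m^2 - 15*m - 2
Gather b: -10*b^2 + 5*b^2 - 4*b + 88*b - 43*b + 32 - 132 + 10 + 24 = -5*b^2 + 41*b - 66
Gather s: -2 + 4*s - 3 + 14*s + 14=18*s + 9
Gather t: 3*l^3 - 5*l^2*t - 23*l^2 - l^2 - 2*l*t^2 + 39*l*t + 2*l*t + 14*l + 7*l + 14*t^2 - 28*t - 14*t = 3*l^3 - 24*l^2 + 21*l + t^2*(14 - 2*l) + t*(-5*l^2 + 41*l - 42)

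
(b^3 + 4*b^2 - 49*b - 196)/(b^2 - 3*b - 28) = b + 7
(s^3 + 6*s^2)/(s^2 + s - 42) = s^2*(s + 6)/(s^2 + s - 42)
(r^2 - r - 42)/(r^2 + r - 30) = (r - 7)/(r - 5)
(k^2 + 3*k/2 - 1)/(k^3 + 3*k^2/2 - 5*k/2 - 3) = (2*k - 1)/(2*k^2 - k - 3)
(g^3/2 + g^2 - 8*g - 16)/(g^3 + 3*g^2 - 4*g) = (g^2/2 - g - 4)/(g*(g - 1))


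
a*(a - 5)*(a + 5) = a^3 - 25*a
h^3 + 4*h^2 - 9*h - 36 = (h - 3)*(h + 3)*(h + 4)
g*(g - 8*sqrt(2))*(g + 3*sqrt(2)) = g^3 - 5*sqrt(2)*g^2 - 48*g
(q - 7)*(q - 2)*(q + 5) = q^3 - 4*q^2 - 31*q + 70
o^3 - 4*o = o*(o - 2)*(o + 2)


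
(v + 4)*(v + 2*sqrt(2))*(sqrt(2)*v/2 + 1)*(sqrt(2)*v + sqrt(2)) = v^4 + 3*sqrt(2)*v^3 + 5*v^3 + 8*v^2 + 15*sqrt(2)*v^2 + 12*sqrt(2)*v + 20*v + 16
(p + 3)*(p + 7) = p^2 + 10*p + 21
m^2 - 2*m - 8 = (m - 4)*(m + 2)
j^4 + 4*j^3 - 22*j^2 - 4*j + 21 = (j - 3)*(j - 1)*(j + 1)*(j + 7)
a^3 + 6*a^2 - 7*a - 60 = (a - 3)*(a + 4)*(a + 5)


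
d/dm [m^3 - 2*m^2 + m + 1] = 3*m^2 - 4*m + 1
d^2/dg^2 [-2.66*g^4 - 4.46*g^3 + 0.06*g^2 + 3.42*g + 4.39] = -31.92*g^2 - 26.76*g + 0.12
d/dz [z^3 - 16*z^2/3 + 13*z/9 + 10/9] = 3*z^2 - 32*z/3 + 13/9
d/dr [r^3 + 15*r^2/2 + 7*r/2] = 3*r^2 + 15*r + 7/2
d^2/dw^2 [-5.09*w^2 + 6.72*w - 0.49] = -10.1800000000000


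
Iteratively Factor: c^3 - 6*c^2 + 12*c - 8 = (c - 2)*(c^2 - 4*c + 4) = (c - 2)^2*(c - 2)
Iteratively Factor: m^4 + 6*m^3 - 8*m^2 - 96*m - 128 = (m + 4)*(m^3 + 2*m^2 - 16*m - 32) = (m + 4)^2*(m^2 - 2*m - 8) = (m + 2)*(m + 4)^2*(m - 4)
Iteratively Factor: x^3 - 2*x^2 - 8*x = (x + 2)*(x^2 - 4*x) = x*(x + 2)*(x - 4)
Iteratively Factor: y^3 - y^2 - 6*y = (y - 3)*(y^2 + 2*y) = y*(y - 3)*(y + 2)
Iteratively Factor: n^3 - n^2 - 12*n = (n + 3)*(n^2 - 4*n) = n*(n + 3)*(n - 4)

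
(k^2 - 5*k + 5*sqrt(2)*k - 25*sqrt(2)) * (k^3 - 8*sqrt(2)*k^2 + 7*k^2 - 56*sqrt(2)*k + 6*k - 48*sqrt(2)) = k^5 - 3*sqrt(2)*k^4 + 2*k^4 - 109*k^3 - 6*sqrt(2)*k^3 - 190*k^2 + 87*sqrt(2)*k^2 + 90*sqrt(2)*k + 2320*k + 2400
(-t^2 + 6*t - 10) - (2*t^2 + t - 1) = -3*t^2 + 5*t - 9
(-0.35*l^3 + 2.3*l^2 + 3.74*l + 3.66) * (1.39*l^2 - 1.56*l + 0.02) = -0.4865*l^5 + 3.743*l^4 + 1.6036*l^3 - 0.701000000000001*l^2 - 5.6348*l + 0.0732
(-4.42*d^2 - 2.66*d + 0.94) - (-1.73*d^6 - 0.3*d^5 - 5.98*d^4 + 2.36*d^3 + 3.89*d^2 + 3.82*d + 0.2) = 1.73*d^6 + 0.3*d^5 + 5.98*d^4 - 2.36*d^3 - 8.31*d^2 - 6.48*d + 0.74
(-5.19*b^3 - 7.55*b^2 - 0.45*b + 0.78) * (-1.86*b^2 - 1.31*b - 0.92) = 9.6534*b^5 + 20.8419*b^4 + 15.5023*b^3 + 6.0847*b^2 - 0.6078*b - 0.7176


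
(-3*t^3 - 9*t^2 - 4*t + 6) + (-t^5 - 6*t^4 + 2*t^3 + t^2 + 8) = -t^5 - 6*t^4 - t^3 - 8*t^2 - 4*t + 14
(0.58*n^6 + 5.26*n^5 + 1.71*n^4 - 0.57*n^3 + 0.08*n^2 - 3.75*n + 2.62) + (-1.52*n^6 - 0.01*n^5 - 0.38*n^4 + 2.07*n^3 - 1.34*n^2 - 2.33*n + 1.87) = -0.94*n^6 + 5.25*n^5 + 1.33*n^4 + 1.5*n^3 - 1.26*n^2 - 6.08*n + 4.49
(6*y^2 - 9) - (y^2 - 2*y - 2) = 5*y^2 + 2*y - 7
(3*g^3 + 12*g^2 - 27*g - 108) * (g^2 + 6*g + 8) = 3*g^5 + 30*g^4 + 69*g^3 - 174*g^2 - 864*g - 864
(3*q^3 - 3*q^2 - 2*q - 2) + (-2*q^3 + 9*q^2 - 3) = q^3 + 6*q^2 - 2*q - 5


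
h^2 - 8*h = h*(h - 8)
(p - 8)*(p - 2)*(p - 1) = p^3 - 11*p^2 + 26*p - 16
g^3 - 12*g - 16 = (g - 4)*(g + 2)^2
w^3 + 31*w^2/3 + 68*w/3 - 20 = (w - 2/3)*(w + 5)*(w + 6)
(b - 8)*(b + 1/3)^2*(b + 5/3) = b^4 - 17*b^3/3 - 157*b^2/9 - 259*b/27 - 40/27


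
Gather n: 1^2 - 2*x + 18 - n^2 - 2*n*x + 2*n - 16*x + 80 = -n^2 + n*(2 - 2*x) - 18*x + 99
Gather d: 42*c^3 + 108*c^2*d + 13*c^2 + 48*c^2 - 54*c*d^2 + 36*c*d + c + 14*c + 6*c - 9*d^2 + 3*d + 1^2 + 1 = 42*c^3 + 61*c^2 + 21*c + d^2*(-54*c - 9) + d*(108*c^2 + 36*c + 3) + 2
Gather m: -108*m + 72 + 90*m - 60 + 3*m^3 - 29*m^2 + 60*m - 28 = 3*m^3 - 29*m^2 + 42*m - 16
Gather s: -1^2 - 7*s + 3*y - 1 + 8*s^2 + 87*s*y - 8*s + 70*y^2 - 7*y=8*s^2 + s*(87*y - 15) + 70*y^2 - 4*y - 2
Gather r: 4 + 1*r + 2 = r + 6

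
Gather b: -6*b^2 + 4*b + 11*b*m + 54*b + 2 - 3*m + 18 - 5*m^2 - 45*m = -6*b^2 + b*(11*m + 58) - 5*m^2 - 48*m + 20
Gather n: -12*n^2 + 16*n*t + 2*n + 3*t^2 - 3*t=-12*n^2 + n*(16*t + 2) + 3*t^2 - 3*t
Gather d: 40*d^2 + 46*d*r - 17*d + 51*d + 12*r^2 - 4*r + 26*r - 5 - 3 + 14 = 40*d^2 + d*(46*r + 34) + 12*r^2 + 22*r + 6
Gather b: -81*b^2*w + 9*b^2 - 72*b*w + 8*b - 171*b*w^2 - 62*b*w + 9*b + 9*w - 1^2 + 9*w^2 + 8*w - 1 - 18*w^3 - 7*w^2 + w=b^2*(9 - 81*w) + b*(-171*w^2 - 134*w + 17) - 18*w^3 + 2*w^2 + 18*w - 2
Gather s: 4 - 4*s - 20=-4*s - 16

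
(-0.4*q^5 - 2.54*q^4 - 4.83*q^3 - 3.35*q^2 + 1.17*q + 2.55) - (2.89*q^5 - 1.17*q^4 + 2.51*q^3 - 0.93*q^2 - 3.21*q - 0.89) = -3.29*q^5 - 1.37*q^4 - 7.34*q^3 - 2.42*q^2 + 4.38*q + 3.44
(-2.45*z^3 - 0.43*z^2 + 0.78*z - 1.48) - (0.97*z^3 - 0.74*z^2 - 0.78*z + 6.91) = -3.42*z^3 + 0.31*z^2 + 1.56*z - 8.39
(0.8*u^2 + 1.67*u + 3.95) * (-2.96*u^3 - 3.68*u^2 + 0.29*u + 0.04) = -2.368*u^5 - 7.8872*u^4 - 17.6056*u^3 - 14.0197*u^2 + 1.2123*u + 0.158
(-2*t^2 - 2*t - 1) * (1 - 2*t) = 4*t^3 + 2*t^2 - 1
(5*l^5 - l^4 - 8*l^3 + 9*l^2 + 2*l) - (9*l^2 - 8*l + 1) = 5*l^5 - l^4 - 8*l^3 + 10*l - 1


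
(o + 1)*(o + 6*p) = o^2 + 6*o*p + o + 6*p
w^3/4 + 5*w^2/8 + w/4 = w*(w/4 + 1/2)*(w + 1/2)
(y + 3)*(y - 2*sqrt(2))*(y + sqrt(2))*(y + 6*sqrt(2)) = y^4 + 3*y^3 + 5*sqrt(2)*y^3 - 16*y^2 + 15*sqrt(2)*y^2 - 48*y - 24*sqrt(2)*y - 72*sqrt(2)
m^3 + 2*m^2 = m^2*(m + 2)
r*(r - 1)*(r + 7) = r^3 + 6*r^2 - 7*r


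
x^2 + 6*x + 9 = (x + 3)^2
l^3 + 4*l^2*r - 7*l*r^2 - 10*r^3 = (l - 2*r)*(l + r)*(l + 5*r)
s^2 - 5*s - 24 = (s - 8)*(s + 3)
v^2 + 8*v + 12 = (v + 2)*(v + 6)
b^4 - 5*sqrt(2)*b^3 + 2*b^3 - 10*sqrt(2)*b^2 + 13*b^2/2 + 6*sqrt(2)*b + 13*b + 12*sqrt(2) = (b + 2)*(b - 4*sqrt(2))*(b - 3*sqrt(2)/2)*(b + sqrt(2)/2)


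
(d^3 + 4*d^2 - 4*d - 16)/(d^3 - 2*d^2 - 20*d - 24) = (d^2 + 2*d - 8)/(d^2 - 4*d - 12)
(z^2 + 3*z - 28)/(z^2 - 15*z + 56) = (z^2 + 3*z - 28)/(z^2 - 15*z + 56)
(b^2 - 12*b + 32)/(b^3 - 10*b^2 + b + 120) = (b - 4)/(b^2 - 2*b - 15)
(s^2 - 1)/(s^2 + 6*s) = (s^2 - 1)/(s*(s + 6))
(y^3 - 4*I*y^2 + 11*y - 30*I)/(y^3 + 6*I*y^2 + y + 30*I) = (y - 5*I)/(y + 5*I)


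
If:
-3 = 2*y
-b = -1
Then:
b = 1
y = -3/2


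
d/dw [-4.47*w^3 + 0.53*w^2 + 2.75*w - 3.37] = -13.41*w^2 + 1.06*w + 2.75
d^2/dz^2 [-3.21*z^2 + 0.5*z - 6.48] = -6.42000000000000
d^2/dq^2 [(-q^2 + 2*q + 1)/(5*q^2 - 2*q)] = 2*(40*q^3 + 75*q^2 - 30*q + 4)/(q^3*(125*q^3 - 150*q^2 + 60*q - 8))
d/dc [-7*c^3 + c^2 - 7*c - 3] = -21*c^2 + 2*c - 7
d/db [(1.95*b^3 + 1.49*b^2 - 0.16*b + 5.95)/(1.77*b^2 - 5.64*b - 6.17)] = (3.4515*b^4 - 21.996*b^3 - 44.2149*b^2 - 39.4496*b + 34.5452)/(3.1329*b^4 - 19.9656*b^3 + 9.9678*b^2 + 69.5976*b + 38.0689)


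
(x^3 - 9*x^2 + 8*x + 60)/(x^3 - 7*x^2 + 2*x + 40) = (x - 6)/(x - 4)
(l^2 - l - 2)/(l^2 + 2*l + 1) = (l - 2)/(l + 1)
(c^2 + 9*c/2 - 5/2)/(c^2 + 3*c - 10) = (c - 1/2)/(c - 2)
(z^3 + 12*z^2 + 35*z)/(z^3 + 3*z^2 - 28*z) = (z + 5)/(z - 4)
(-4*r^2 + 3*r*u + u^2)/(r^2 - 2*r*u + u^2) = (-4*r - u)/(r - u)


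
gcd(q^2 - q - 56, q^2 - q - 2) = 1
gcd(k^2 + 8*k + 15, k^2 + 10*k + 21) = k + 3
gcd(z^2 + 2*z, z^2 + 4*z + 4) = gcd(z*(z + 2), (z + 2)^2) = z + 2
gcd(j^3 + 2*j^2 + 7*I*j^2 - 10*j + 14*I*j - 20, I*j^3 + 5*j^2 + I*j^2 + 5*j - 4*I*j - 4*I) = 1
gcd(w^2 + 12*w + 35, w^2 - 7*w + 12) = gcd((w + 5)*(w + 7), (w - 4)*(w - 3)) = 1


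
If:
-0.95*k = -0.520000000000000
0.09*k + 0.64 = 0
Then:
No Solution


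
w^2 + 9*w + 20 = (w + 4)*(w + 5)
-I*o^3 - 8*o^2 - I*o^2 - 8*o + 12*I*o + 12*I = (o - 6*I)*(o - 2*I)*(-I*o - I)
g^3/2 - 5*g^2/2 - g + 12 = (g/2 + 1)*(g - 4)*(g - 3)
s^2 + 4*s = s*(s + 4)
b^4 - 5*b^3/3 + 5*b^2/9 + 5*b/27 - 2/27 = (b - 1)*(b - 2/3)*(b - 1/3)*(b + 1/3)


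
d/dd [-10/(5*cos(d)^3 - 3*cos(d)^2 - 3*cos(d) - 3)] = 30*(-5*cos(d)^2 + 2*cos(d) + 1)*sin(d)/(-5*cos(d)^3 + 3*cos(d)^2 + 3*cos(d) + 3)^2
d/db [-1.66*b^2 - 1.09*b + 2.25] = -3.32*b - 1.09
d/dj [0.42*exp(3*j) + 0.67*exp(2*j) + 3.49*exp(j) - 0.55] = (1.26*exp(2*j) + 1.34*exp(j) + 3.49)*exp(j)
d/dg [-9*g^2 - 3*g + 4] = -18*g - 3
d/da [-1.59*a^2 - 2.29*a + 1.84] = -3.18*a - 2.29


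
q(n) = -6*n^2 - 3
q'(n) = -12*n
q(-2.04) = -27.97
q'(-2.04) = 24.48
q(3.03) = -58.09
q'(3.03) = -36.36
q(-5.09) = -158.45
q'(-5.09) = 61.08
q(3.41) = -72.77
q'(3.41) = -40.92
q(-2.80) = -50.04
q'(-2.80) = 33.60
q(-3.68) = -84.25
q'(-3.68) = 44.16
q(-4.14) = -105.84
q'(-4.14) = 49.68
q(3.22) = -65.21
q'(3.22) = -38.64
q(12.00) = -867.00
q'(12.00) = -144.00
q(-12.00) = -867.00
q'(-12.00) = 144.00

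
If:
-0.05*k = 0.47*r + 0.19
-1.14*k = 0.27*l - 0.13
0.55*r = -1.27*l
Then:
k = 0.07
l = 0.18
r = -0.41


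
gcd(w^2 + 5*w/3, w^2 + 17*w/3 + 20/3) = w + 5/3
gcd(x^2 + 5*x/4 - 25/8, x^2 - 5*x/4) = x - 5/4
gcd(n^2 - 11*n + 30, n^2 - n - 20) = n - 5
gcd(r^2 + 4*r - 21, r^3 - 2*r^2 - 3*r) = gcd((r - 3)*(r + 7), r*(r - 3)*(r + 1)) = r - 3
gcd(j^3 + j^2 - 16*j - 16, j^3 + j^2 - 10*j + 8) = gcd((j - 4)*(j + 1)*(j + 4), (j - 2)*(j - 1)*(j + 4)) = j + 4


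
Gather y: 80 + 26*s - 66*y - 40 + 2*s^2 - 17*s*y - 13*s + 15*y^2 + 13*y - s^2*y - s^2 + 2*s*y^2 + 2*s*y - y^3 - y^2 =s^2 + 13*s - y^3 + y^2*(2*s + 14) + y*(-s^2 - 15*s - 53) + 40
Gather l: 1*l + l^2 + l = l^2 + 2*l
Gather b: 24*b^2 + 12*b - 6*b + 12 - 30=24*b^2 + 6*b - 18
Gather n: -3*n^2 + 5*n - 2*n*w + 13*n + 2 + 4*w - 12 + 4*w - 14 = -3*n^2 + n*(18 - 2*w) + 8*w - 24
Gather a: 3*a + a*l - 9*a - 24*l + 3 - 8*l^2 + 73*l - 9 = a*(l - 6) - 8*l^2 + 49*l - 6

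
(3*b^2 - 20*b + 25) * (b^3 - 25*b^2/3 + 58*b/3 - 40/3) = 3*b^5 - 45*b^4 + 749*b^3/3 - 635*b^2 + 750*b - 1000/3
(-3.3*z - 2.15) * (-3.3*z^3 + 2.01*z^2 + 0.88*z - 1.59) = 10.89*z^4 + 0.462000000000001*z^3 - 7.2255*z^2 + 3.355*z + 3.4185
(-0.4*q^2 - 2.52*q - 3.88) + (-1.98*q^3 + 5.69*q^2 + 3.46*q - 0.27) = -1.98*q^3 + 5.29*q^2 + 0.94*q - 4.15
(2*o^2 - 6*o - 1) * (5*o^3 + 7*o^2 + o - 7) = 10*o^5 - 16*o^4 - 45*o^3 - 27*o^2 + 41*o + 7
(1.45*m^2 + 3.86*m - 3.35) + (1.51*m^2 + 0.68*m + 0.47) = 2.96*m^2 + 4.54*m - 2.88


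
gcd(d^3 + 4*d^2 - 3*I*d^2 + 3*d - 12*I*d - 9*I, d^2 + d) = d + 1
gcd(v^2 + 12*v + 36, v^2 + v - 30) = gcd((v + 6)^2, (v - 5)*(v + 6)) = v + 6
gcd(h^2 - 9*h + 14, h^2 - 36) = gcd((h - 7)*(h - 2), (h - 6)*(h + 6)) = 1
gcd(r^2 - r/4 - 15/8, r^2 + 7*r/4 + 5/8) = r + 5/4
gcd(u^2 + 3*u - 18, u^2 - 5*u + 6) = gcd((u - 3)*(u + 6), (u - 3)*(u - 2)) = u - 3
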